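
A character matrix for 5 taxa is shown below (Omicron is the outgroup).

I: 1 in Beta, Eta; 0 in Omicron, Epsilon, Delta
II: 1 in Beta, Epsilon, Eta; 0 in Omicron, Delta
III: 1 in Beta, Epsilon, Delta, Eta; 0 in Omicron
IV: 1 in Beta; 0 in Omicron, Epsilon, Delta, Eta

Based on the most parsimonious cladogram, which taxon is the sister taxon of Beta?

The outgroup has state '0' for every character, so '1' is the derived state throughout.
Only Beta and Eta show the derived state '1' for I, supporting them as a clade.
II: derived state '1' in Beta, Epsilon, and Eta only — synapomorphy for {Beta, Epsilon, Eta}.
III (derived state '1') is shared by all ingroup taxa — unites the whole ingroup.
IV: derived state '1' in Beta only — an autapomorphy, so it tells us nothing about relationships among taxa.
Most parsimonious ingroup topology: (((Beta,Eta),Epsilon),Delta).
Beta and Eta form a cherry on this tree, so they are sister taxa.

Eta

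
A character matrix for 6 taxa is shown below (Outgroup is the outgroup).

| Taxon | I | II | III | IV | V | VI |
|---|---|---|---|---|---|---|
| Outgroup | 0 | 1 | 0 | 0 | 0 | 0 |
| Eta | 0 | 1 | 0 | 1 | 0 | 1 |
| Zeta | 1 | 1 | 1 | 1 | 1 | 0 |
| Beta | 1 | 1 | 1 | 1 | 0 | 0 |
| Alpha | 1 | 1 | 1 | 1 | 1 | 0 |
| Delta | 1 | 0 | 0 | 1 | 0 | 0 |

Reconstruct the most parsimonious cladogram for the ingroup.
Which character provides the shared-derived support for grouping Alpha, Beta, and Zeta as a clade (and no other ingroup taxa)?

Character polarity is set by the outgroup: the derived state is whichever differs from the outgroup's state, so for II the derived state is '0', and for the remaining characters it is '1'.
I (derived state '1') is shared by Alpha, Beta, Delta, and Zeta — a synapomorphy uniting that clade.
II: derived state '0' in Delta only — an autapomorphy, so it tells us nothing about relationships among taxa.
III (derived state '1') is shared by Alpha, Beta, and Zeta — a synapomorphy uniting that clade.
IV (derived state '1') is shared by all ingroup taxa — unites the whole ingroup.
Only Alpha and Zeta show the derived state '1' for V, supporting them as a clade.
VI (derived state '1') is unique to Eta (autapomorphy; uninformative for grouping).
Most parsimonious ingroup topology: (Eta,(((Zeta,Alpha),Beta),Delta)).
The clade {Alpha, Beta, Zeta} is supported by III: its derived state '1' occurs in exactly those taxa and in no other taxon (including the outgroup).

III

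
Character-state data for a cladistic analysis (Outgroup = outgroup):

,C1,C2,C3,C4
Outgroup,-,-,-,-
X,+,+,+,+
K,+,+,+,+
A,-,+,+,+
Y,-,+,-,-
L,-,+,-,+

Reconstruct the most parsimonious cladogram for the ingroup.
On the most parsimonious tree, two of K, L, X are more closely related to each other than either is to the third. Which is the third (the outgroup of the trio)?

L

The outgroup has state '-' for every character, so '+' is the derived state throughout.
C1: derived state '+' in K and X only — synapomorphy for {K, X}.
C2 (derived state '+') is shared by all ingroup taxa — unites the whole ingroup.
C3: derived state '+' in A, K, and X only — synapomorphy for {A, K, X}.
C4: derived state '+' in A, K, L, and X only — synapomorphy for {A, K, L, X}.
Most parsimonious ingroup topology: ((((X,K),A),L),Y).
X and K share a more recent common ancestor with each other than either does with L, so L is the least closely related of the three.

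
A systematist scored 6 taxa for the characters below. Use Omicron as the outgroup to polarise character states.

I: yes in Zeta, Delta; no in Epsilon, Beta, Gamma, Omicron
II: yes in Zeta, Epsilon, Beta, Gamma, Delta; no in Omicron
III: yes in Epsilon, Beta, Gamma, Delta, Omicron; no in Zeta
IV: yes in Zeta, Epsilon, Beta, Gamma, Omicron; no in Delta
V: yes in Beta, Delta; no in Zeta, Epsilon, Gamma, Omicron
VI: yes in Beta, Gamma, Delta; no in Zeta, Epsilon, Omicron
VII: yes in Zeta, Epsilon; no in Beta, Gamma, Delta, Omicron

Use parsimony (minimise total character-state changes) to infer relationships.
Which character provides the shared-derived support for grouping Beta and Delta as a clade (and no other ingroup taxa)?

V

Character polarity is set by the outgroup: the derived state is whichever differs from the outgroup's state, so for III, IV the derived state is 'no', and for the remaining characters it is 'yes'.
I (state 'yes') occurs in Delta and Zeta but conflicts with the nesting implied by the other characters — most parsimoniously interpreted as homoplasy.
II (derived state 'yes') is shared by all ingroup taxa — unites the whole ingroup.
III: derived state 'no' in Zeta only — an autapomorphy, so it tells us nothing about relationships among taxa.
IV: derived state 'no' in Delta only — an autapomorphy, so it tells us nothing about relationships among taxa.
V: derived state 'yes' in Beta and Delta only — synapomorphy for {Beta, Delta}.
Only Beta, Delta, and Gamma show the derived state 'yes' for VI, supporting them as a clade.
VII (derived state 'yes') is shared by Epsilon and Zeta — a synapomorphy uniting that clade.
Most parsimonious ingroup topology: ((Epsilon,Zeta),((Delta,Beta),Gamma)).
The clade {Beta, Delta} is supported by V: its derived state 'yes' occurs in exactly those taxa and in no other taxon (including the outgroup).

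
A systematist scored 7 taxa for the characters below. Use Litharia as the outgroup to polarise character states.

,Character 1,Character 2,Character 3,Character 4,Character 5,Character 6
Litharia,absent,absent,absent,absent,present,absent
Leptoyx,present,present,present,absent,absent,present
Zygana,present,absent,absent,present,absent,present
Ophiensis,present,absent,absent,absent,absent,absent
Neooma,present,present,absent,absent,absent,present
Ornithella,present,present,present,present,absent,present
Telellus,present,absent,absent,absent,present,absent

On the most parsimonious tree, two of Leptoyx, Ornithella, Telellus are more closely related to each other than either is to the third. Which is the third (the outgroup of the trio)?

Character polarity is set by the outgroup: the derived state is whichever differs from the outgroup's state, so for Character 5 the derived state is 'absent', and for the remaining characters it is 'present'.
All ingroup taxa share the derived state 'present' for Character 1; it defines the ingroup but does not resolve relationships within it.
Character 2 (derived state 'present') is shared by Leptoyx, Neooma, and Ornithella — a synapomorphy uniting that clade.
Character 3: derived state 'present' in Leptoyx and Ornithella only — synapomorphy for {Leptoyx, Ornithella}.
Character 4 (state 'present') occurs in Ornithella and Zygana but conflicts with the nesting implied by the other characters — most parsimoniously interpreted as homoplasy.
Character 5 (derived state 'absent') is shared by Leptoyx, Neooma, Ophiensis, Ornithella, and Zygana — a synapomorphy uniting that clade.
Character 6 (derived state 'present') is shared by Leptoyx, Neooma, Ornithella, and Zygana — a synapomorphy uniting that clade.
Most parsimonious ingroup topology: (((((Leptoyx,Ornithella),Neooma),Zygana),Ophiensis),Telellus).
Leptoyx and Ornithella share a more recent common ancestor with each other than either does with Telellus, so Telellus is the least closely related of the three.

Telellus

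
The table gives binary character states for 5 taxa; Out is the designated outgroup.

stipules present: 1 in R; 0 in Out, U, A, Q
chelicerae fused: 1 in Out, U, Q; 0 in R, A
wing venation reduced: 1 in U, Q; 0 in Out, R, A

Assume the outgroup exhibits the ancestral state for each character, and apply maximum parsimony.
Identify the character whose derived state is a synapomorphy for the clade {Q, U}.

Character polarity is set by the outgroup: the derived state is whichever differs from the outgroup's state, so for chelicerae fused the derived state is '0', and for the remaining characters it is '1'.
stipules present (derived state '1') is unique to R (autapomorphy; uninformative for grouping).
Only A and R show the derived state '0' for chelicerae fused, supporting them as a clade.
Only Q and U show the derived state '1' for wing venation reduced, supporting them as a clade.
Most parsimonious ingroup topology: ((U,Q),(R,A)).
The clade {Q, U} is supported by wing venation reduced: its derived state '1' occurs in exactly those taxa and in no other taxon (including the outgroup).

wing venation reduced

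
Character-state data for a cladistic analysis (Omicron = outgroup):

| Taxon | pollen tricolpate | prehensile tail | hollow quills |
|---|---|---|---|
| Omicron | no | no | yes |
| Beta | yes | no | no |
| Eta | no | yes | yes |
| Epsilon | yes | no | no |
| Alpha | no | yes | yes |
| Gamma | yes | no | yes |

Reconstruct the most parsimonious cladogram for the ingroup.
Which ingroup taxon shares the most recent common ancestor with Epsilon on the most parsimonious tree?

Beta

Character polarity is set by the outgroup: the derived state is whichever differs from the outgroup's state, so for hollow quills the derived state is 'no', and for the remaining characters it is 'yes'.
Only Beta, Epsilon, and Gamma show the derived state 'yes' for pollen tricolpate, supporting them as a clade.
prehensile tail: derived state 'yes' in Alpha and Eta only — synapomorphy for {Alpha, Eta}.
hollow quills: derived state 'no' in Beta and Epsilon only — synapomorphy for {Beta, Epsilon}.
Most parsimonious ingroup topology: (((Beta,Epsilon),Gamma),(Eta,Alpha)).
Epsilon and Beta form a cherry on this tree, so they are sister taxa.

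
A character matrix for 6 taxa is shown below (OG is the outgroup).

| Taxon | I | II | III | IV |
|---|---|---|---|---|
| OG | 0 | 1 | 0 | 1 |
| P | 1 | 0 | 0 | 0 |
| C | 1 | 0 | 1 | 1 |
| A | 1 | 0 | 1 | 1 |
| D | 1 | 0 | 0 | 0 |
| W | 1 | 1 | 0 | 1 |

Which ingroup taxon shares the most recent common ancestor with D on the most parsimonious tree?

P

Character polarity is set by the outgroup: the derived state is whichever differs from the outgroup's state, so for II, IV the derived state is '0', and for the remaining characters it is '1'.
I (derived state '1') is shared by all ingroup taxa — unites the whole ingroup.
Only A, C, D, and P show the derived state '0' for II, supporting them as a clade.
III: derived state '1' in A and C only — synapomorphy for {A, C}.
IV (derived state '0') is shared by D and P — a synapomorphy uniting that clade.
Most parsimonious ingroup topology: (((P,D),(C,A)),W).
D and P form a cherry on this tree, so they are sister taxa.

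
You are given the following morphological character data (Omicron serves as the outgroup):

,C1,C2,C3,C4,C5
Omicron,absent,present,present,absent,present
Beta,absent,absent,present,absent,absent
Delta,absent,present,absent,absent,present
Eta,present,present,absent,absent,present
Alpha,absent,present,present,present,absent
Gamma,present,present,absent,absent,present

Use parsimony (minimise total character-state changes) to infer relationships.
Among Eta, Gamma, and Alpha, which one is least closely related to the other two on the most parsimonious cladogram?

Character polarity is set by the outgroup: the derived state is whichever differs from the outgroup's state, so for C2, C3, C5 the derived state is 'absent', and for the remaining characters it is 'present'.
C1: derived state 'present' in Eta and Gamma only — synapomorphy for {Eta, Gamma}.
C2: derived state 'absent' in Beta only — an autapomorphy, so it tells us nothing about relationships among taxa.
Only Delta, Eta, and Gamma show the derived state 'absent' for C3, supporting them as a clade.
C4 (derived state 'present') is unique to Alpha (autapomorphy; uninformative for grouping).
C5: derived state 'absent' in Alpha and Beta only — synapomorphy for {Alpha, Beta}.
Most parsimonious ingroup topology: ((Beta,Alpha),(Delta,(Eta,Gamma))).
Gamma and Eta share a more recent common ancestor with each other than either does with Alpha, so Alpha is the least closely related of the three.

Alpha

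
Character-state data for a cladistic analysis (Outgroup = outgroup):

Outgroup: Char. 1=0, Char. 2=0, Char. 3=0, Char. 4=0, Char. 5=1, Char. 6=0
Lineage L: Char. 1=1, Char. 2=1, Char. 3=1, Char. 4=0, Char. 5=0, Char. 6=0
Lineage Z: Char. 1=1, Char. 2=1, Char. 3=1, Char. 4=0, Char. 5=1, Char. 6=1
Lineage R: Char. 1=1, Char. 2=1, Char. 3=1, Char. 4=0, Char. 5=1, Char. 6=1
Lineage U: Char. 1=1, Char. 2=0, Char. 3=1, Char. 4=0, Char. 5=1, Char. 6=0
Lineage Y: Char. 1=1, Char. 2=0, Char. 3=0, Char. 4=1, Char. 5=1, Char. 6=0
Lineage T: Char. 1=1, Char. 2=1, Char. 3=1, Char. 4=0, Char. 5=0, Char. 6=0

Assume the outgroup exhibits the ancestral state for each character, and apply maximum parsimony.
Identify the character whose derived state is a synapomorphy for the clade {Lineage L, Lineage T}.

Character polarity is set by the outgroup: the derived state is whichever differs from the outgroup's state, so for Char. 5 the derived state is '0', and for the remaining characters it is '1'.
Char. 1 (derived state '1') is shared by all ingroup taxa — unites the whole ingroup.
Char. 2 (derived state '1') is shared by Lineage L, Lineage R, Lineage T, and Lineage Z — a synapomorphy uniting that clade.
Char. 3: derived state '1' in Lineage L, Lineage R, Lineage T, Lineage U, and Lineage Z only — synapomorphy for {Lineage L, Lineage R, Lineage T, Lineage U, Lineage Z}.
Char. 4 (derived state '1') is unique to Lineage Y (autapomorphy; uninformative for grouping).
Only Lineage L and Lineage T show the derived state '0' for Char. 5, supporting them as a clade.
Char. 6 (derived state '1') is shared by Lineage R and Lineage Z — a synapomorphy uniting that clade.
Most parsimonious ingroup topology: ((((Lineage L,Lineage T),(Lineage Z,Lineage R)),Lineage U),Lineage Y).
The clade {Lineage L, Lineage T} is supported by Char. 5: its derived state '0' occurs in exactly those taxa and in no other taxon (including the outgroup).

Char. 5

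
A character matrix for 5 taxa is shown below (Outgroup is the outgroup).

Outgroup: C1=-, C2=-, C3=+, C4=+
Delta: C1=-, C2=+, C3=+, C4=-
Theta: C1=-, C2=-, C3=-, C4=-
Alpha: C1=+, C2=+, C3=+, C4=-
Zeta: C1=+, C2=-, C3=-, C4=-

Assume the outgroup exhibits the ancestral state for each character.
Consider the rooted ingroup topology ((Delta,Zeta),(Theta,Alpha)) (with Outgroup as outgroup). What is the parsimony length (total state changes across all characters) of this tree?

Map each character onto ((Delta,Zeta),(Theta,Alpha)) (rooted by Outgroup) and count the minimum state changes it requires (Fitch parsimony):
C1: 2; C2: 2; C3: 2; C4: 1.
Total tree length = 7.

7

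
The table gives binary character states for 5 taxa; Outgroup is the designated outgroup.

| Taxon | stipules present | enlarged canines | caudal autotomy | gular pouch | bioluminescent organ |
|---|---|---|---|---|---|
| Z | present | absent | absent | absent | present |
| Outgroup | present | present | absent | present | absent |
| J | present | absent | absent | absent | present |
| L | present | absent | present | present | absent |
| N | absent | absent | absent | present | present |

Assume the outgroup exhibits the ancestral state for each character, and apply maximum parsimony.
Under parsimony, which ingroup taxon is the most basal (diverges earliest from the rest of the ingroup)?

L

Character polarity is set by the outgroup: the derived state is whichever differs from the outgroup's state, so for stipules present, enlarged canines, gular pouch the derived state is 'absent', and for the remaining characters it is 'present'.
stipules present (derived state 'absent') is unique to N (autapomorphy; uninformative for grouping).
enlarged canines (derived state 'absent') is shared by all ingroup taxa — unites the whole ingroup.
caudal autotomy: derived state 'present' in L only — an autapomorphy, so it tells us nothing about relationships among taxa.
gular pouch: derived state 'absent' in J and Z only — synapomorphy for {J, Z}.
bioluminescent organ (derived state 'present') is shared by J, N, and Z — a synapomorphy uniting that clade.
Most parsimonious ingroup topology: (L,((Z,J),N)).
L is sister to the clade containing all other ingroup taxa, so it is the earliest-diverging (most basal) ingroup lineage.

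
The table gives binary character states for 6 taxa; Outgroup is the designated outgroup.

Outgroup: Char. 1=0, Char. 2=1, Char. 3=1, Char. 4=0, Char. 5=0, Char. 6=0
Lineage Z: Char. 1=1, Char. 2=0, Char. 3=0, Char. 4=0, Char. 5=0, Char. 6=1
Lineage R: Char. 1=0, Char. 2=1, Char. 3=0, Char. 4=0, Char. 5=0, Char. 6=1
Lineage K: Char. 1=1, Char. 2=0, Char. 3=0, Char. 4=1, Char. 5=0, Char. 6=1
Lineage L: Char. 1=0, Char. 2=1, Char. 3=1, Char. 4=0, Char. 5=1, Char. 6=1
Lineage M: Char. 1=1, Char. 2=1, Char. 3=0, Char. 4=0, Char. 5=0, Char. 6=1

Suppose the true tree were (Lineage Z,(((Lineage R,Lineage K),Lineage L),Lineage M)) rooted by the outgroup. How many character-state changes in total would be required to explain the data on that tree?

10

Map each character onto (Lineage Z,(((Lineage R,Lineage K),Lineage L),Lineage M)) (rooted by Outgroup) and count the minimum state changes it requires (Fitch parsimony):
Char. 1: 3; Char. 2: 2; Char. 3: 2; Char. 4: 1; Char. 5: 1; Char. 6: 1.
Total tree length = 10.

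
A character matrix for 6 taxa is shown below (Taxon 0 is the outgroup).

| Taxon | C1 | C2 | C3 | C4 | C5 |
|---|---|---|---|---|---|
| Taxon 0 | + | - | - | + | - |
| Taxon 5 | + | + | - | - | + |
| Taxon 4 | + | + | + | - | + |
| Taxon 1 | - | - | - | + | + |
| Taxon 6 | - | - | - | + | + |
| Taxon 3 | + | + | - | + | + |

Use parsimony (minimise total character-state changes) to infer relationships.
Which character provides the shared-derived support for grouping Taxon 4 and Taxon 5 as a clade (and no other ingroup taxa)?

C4

Character polarity is set by the outgroup: the derived state is whichever differs from the outgroup's state, so for C1, C4 the derived state is '-', and for the remaining characters it is '+'.
C1 (derived state '-') is shared by Taxon 1 and Taxon 6 — a synapomorphy uniting that clade.
Only Taxon 3, Taxon 4, and Taxon 5 show the derived state '+' for C2, supporting them as a clade.
C3 (derived state '+') is unique to Taxon 4 (autapomorphy; uninformative for grouping).
C4: derived state '-' in Taxon 4 and Taxon 5 only — synapomorphy for {Taxon 4, Taxon 5}.
All ingroup taxa share the derived state '+' for C5; it defines the ingroup but does not resolve relationships within it.
Most parsimonious ingroup topology: (((Taxon 5,Taxon 4),Taxon 3),(Taxon 1,Taxon 6)).
The clade {Taxon 4, Taxon 5} is supported by C4: its derived state '-' occurs in exactly those taxa and in no other taxon (including the outgroup).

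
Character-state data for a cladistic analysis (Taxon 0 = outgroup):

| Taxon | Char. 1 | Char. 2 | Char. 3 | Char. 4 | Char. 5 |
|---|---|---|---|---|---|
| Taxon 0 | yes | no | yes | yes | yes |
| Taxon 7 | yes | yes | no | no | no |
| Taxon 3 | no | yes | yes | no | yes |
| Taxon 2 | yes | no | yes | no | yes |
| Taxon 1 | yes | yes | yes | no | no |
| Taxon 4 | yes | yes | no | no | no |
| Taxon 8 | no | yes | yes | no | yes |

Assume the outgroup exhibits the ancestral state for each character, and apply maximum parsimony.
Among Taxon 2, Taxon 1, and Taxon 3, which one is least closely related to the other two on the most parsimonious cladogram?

Character polarity is set by the outgroup: the derived state is whichever differs from the outgroup's state, so for Char. 1, Char. 3, Char. 4, Char. 5 the derived state is 'no', and for the remaining characters it is 'yes'.
Only Taxon 3 and Taxon 8 show the derived state 'no' for Char. 1, supporting them as a clade.
Char. 2 (derived state 'yes') is shared by Taxon 1, Taxon 3, Taxon 4, Taxon 7, and Taxon 8 — a synapomorphy uniting that clade.
Char. 3 (derived state 'no') is shared by Taxon 4 and Taxon 7 — a synapomorphy uniting that clade.
Char. 4 (derived state 'no') is shared by all ingroup taxa — unites the whole ingroup.
Char. 5 (derived state 'no') is shared by Taxon 1, Taxon 4, and Taxon 7 — a synapomorphy uniting that clade.
Most parsimonious ingroup topology: ((((Taxon 7,Taxon 4),Taxon 1),(Taxon 3,Taxon 8)),Taxon 2).
Taxon 3 and Taxon 1 share a more recent common ancestor with each other than either does with Taxon 2, so Taxon 2 is the least closely related of the three.

Taxon 2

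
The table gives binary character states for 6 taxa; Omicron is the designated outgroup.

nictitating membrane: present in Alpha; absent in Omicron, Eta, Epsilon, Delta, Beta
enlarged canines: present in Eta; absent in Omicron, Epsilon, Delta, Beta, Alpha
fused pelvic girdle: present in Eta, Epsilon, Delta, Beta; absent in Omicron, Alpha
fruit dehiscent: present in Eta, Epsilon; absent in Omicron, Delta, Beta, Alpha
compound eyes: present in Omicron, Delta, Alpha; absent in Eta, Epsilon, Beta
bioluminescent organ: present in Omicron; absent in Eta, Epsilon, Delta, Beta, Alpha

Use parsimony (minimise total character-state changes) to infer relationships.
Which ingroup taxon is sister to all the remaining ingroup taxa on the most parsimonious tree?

Character polarity is set by the outgroup: the derived state is whichever differs from the outgroup's state, so for compound eyes, bioluminescent organ the derived state is 'absent', and for the remaining characters it is 'present'.
nictitating membrane (derived state 'present') is unique to Alpha (autapomorphy; uninformative for grouping).
enlarged canines (derived state 'present') is unique to Eta (autapomorphy; uninformative for grouping).
Only Beta, Delta, Epsilon, and Eta show the derived state 'present' for fused pelvic girdle, supporting them as a clade.
Only Epsilon and Eta show the derived state 'present' for fruit dehiscent, supporting them as a clade.
Only Beta, Epsilon, and Eta show the derived state 'absent' for compound eyes, supporting them as a clade.
bioluminescent organ (derived state 'absent') is shared by all ingroup taxa — unites the whole ingroup.
Most parsimonious ingroup topology: ((((Eta,Epsilon),Beta),Delta),Alpha).
Alpha is sister to the clade containing all other ingroup taxa, so it is the earliest-diverging (most basal) ingroup lineage.

Alpha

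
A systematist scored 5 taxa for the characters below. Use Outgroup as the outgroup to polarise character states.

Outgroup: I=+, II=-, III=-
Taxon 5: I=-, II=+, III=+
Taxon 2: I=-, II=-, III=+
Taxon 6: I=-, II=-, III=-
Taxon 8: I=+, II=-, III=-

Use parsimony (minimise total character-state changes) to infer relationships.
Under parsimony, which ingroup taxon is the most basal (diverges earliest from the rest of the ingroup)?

Taxon 8

Character polarity is set by the outgroup: the derived state is whichever differs from the outgroup's state, so for I the derived state is '-', and for the remaining characters it is '+'.
I (derived state '-') is shared by Taxon 2, Taxon 5, and Taxon 6 — a synapomorphy uniting that clade.
II (derived state '+') is unique to Taxon 5 (autapomorphy; uninformative for grouping).
Only Taxon 2 and Taxon 5 show the derived state '+' for III, supporting them as a clade.
Most parsimonious ingroup topology: (((Taxon 5,Taxon 2),Taxon 6),Taxon 8).
Taxon 8 is sister to the clade containing all other ingroup taxa, so it is the earliest-diverging (most basal) ingroup lineage.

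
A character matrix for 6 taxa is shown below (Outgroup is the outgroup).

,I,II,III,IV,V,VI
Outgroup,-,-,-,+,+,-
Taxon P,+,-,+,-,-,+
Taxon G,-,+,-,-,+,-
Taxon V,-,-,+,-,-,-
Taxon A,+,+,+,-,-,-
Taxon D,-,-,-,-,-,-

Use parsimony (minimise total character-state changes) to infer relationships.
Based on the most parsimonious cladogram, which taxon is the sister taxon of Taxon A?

Character polarity is set by the outgroup: the derived state is whichever differs from the outgroup's state, so for IV, V the derived state is '-', and for the remaining characters it is '+'.
Only Taxon A and Taxon P show the derived state '+' for I, supporting them as a clade.
II groups Taxon A and Taxon G, which is incompatible with the clades supported by the remaining characters; treating it as convergent (homoplasy) costs fewer steps than any alternative tree.
III (derived state '+') is shared by Taxon A, Taxon P, and Taxon V — a synapomorphy uniting that clade.
All ingroup taxa share the derived state '-' for IV; it defines the ingroup but does not resolve relationships within it.
V (derived state '-') is shared by Taxon A, Taxon D, Taxon P, and Taxon V — a synapomorphy uniting that clade.
VI (derived state '+') is unique to Taxon P (autapomorphy; uninformative for grouping).
Most parsimonious ingroup topology: ((((Taxon P,Taxon A),Taxon V),Taxon D),Taxon G).
Taxon A and Taxon P form a cherry on this tree, so they are sister taxa.

Taxon P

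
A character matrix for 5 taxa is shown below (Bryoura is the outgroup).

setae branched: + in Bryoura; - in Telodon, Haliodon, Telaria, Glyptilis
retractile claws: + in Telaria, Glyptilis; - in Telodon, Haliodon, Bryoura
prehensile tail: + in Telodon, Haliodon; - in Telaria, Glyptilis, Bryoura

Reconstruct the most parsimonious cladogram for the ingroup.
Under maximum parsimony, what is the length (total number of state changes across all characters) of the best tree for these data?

3

Character polarity is set by the outgroup: the derived state is whichever differs from the outgroup's state, so for setae branched the derived state is '-', and for the remaining characters it is '+'.
All ingroup taxa share the derived state '-' for setae branched; it defines the ingroup but does not resolve relationships within it.
retractile claws (derived state '+') is shared by Glyptilis and Telaria — a synapomorphy uniting that clade.
Only Haliodon and Telodon show the derived state '+' for prehensile tail, supporting them as a clade.
Most parsimonious ingroup topology: ((Telaria,Glyptilis),(Telodon,Haliodon)).
Changes per character on this tree: setae branched: 1; retractile claws: 1; prehensile tail: 1.
Total = 3.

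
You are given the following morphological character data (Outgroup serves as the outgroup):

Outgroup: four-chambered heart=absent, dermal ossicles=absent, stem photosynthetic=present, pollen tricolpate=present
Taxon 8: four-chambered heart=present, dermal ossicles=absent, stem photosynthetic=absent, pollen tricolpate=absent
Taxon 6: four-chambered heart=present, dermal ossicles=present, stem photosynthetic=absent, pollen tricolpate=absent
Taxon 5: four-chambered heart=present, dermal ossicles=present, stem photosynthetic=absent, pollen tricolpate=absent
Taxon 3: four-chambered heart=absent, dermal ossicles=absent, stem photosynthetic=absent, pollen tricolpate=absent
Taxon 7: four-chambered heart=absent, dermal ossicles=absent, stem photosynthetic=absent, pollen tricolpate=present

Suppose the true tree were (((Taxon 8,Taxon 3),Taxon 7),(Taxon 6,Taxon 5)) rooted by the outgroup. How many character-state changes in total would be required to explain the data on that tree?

Map each character onto (((Taxon 8,Taxon 3),Taxon 7),(Taxon 6,Taxon 5)) (rooted by Outgroup) and count the minimum state changes it requires (Fitch parsimony):
four-chambered heart: 2; dermal ossicles: 1; stem photosynthetic: 1; pollen tricolpate: 2.
Total tree length = 6.

6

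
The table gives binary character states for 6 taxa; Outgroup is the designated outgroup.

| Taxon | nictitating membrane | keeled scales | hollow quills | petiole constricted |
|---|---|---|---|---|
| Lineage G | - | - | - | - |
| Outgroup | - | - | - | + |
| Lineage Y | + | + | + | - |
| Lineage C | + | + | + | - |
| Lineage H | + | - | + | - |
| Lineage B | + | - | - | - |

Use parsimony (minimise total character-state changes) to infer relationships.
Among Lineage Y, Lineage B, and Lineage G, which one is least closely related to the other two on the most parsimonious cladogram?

Lineage G

Character polarity is set by the outgroup: the derived state is whichever differs from the outgroup's state, so for petiole constricted the derived state is '-', and for the remaining characters it is '+'.
nictitating membrane (derived state '+') is shared by Lineage B, Lineage C, Lineage H, and Lineage Y — a synapomorphy uniting that clade.
keeled scales (derived state '+') is shared by Lineage C and Lineage Y — a synapomorphy uniting that clade.
Only Lineage C, Lineage H, and Lineage Y show the derived state '+' for hollow quills, supporting them as a clade.
All ingroup taxa share the derived state '-' for petiole constricted; it defines the ingroup but does not resolve relationships within it.
Most parsimonious ingroup topology: (((Lineage H,(Lineage C,Lineage Y)),Lineage B),Lineage G).
Lineage Y and Lineage B share a more recent common ancestor with each other than either does with Lineage G, so Lineage G is the least closely related of the three.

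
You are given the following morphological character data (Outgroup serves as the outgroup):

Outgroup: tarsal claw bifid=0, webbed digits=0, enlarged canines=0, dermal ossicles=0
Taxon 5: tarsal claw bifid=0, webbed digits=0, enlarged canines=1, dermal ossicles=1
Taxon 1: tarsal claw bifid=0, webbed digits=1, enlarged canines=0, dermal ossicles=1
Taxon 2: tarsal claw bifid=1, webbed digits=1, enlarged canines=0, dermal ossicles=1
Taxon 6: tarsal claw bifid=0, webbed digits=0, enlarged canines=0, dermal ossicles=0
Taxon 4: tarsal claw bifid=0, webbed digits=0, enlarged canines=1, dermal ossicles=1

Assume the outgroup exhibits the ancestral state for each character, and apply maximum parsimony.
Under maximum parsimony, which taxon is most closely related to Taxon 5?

The outgroup has state '0' for every character, so '1' is the derived state throughout.
tarsal claw bifid (derived state '1') is unique to Taxon 2 (autapomorphy; uninformative for grouping).
Only Taxon 1 and Taxon 2 show the derived state '1' for webbed digits, supporting them as a clade.
enlarged canines (derived state '1') is shared by Taxon 4 and Taxon 5 — a synapomorphy uniting that clade.
Only Taxon 1, Taxon 2, Taxon 4, and Taxon 5 show the derived state '1' for dermal ossicles, supporting them as a clade.
Most parsimonious ingroup topology: (((Taxon 5,Taxon 4),(Taxon 1,Taxon 2)),Taxon 6).
Taxon 5 and Taxon 4 form a cherry on this tree, so they are sister taxa.

Taxon 4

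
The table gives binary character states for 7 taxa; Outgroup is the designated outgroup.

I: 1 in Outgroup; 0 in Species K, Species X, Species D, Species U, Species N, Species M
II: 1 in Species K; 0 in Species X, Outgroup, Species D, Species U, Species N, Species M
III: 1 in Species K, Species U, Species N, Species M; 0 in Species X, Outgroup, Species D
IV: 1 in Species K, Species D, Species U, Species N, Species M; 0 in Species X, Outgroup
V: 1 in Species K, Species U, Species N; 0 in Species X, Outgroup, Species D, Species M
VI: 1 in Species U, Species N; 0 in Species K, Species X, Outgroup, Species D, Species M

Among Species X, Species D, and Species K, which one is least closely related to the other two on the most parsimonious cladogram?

Character polarity is set by the outgroup: the derived state is whichever differs from the outgroup's state, so for I the derived state is '0', and for the remaining characters it is '1'.
All ingroup taxa share the derived state '0' for I; it defines the ingroup but does not resolve relationships within it.
II (derived state '1') is unique to Species K (autapomorphy; uninformative for grouping).
III: derived state '1' in Species K, Species M, Species N, and Species U only — synapomorphy for {Species K, Species M, Species N, Species U}.
Only Species D, Species K, Species M, Species N, and Species U show the derived state '1' for IV, supporting them as a clade.
V: derived state '1' in Species K, Species N, and Species U only — synapomorphy for {Species K, Species N, Species U}.
VI (derived state '1') is shared by Species N and Species U — a synapomorphy uniting that clade.
Most parsimonious ingroup topology: (((((Species U,Species N),Species K),Species M),Species D),Species X).
Species K and Species D share a more recent common ancestor with each other than either does with Species X, so Species X is the least closely related of the three.

Species X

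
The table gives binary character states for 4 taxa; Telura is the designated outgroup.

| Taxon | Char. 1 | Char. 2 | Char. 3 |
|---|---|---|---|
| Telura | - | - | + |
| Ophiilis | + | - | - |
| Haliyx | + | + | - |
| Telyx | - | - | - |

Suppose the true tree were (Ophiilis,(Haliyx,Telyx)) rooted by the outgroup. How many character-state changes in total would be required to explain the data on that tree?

Map each character onto (Ophiilis,(Haliyx,Telyx)) (rooted by Telura) and count the minimum state changes it requires (Fitch parsimony):
Char. 1: 2; Char. 2: 1; Char. 3: 1.
Total tree length = 4.

4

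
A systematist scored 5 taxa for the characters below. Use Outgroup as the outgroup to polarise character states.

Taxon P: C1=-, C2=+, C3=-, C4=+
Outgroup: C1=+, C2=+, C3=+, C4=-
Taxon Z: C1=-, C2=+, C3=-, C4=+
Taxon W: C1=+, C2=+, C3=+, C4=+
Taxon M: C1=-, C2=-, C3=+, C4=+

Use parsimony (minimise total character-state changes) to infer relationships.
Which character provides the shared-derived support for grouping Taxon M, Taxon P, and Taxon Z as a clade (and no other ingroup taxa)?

Character polarity is set by the outgroup: the derived state is whichever differs from the outgroup's state, so for C1, C2, C3 the derived state is '-', and for the remaining characters it is '+'.
Only Taxon M, Taxon P, and Taxon Z show the derived state '-' for C1, supporting them as a clade.
C2: derived state '-' in Taxon M only — an autapomorphy, so it tells us nothing about relationships among taxa.
C3: derived state '-' in Taxon P and Taxon Z only — synapomorphy for {Taxon P, Taxon Z}.
All ingroup taxa share the derived state '+' for C4; it defines the ingroup but does not resolve relationships within it.
Most parsimonious ingroup topology: (Taxon W,((Taxon Z,Taxon P),Taxon M)).
The clade {Taxon M, Taxon P, Taxon Z} is supported by C1: its derived state '-' occurs in exactly those taxa and in no other taxon (including the outgroup).

C1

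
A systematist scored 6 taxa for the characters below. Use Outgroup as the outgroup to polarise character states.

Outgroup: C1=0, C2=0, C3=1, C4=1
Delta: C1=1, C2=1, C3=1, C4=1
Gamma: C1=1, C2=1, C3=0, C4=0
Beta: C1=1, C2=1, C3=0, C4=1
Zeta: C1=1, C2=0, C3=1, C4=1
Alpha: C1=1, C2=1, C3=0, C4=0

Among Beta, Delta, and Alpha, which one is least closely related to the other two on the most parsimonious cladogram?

Character polarity is set by the outgroup: the derived state is whichever differs from the outgroup's state, so for C3, C4 the derived state is '0', and for the remaining characters it is '1'.
C1 (derived state '1') is shared by all ingroup taxa — unites the whole ingroup.
C2: derived state '1' in Alpha, Beta, Delta, and Gamma only — synapomorphy for {Alpha, Beta, Delta, Gamma}.
C3 (derived state '0') is shared by Alpha, Beta, and Gamma — a synapomorphy uniting that clade.
Only Alpha and Gamma show the derived state '0' for C4, supporting them as a clade.
Most parsimonious ingroup topology: ((Delta,((Gamma,Alpha),Beta)),Zeta).
Alpha and Beta share a more recent common ancestor with each other than either does with Delta, so Delta is the least closely related of the three.

Delta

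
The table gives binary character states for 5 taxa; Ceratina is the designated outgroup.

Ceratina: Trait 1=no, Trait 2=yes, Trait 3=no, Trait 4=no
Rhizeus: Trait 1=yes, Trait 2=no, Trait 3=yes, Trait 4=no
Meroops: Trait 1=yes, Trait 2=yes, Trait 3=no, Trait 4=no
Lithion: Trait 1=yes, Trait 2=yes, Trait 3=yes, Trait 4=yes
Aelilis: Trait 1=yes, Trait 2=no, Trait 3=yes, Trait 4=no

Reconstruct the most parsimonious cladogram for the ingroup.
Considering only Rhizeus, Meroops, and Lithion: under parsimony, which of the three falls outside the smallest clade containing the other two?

Character polarity is set by the outgroup: the derived state is whichever differs from the outgroup's state, so for Trait 2 the derived state is 'no', and for the remaining characters it is 'yes'.
Trait 1 (derived state 'yes') is shared by all ingroup taxa — unites the whole ingroup.
Trait 2 (derived state 'no') is shared by Aelilis and Rhizeus — a synapomorphy uniting that clade.
Trait 3 (derived state 'yes') is shared by Aelilis, Lithion, and Rhizeus — a synapomorphy uniting that clade.
Trait 4: derived state 'yes' in Lithion only — an autapomorphy, so it tells us nothing about relationships among taxa.
Most parsimonious ingroup topology: (((Rhizeus,Aelilis),Lithion),Meroops).
Rhizeus and Lithion share a more recent common ancestor with each other than either does with Meroops, so Meroops is the least closely related of the three.

Meroops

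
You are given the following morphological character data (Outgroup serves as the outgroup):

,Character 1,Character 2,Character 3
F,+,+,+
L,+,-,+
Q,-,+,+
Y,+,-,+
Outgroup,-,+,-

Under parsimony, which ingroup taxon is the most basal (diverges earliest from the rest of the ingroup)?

Q

Character polarity is set by the outgroup: the derived state is whichever differs from the outgroup's state, so for Character 2 the derived state is '-', and for the remaining characters it is '+'.
Character 1: derived state '+' in F, L, and Y only — synapomorphy for {F, L, Y}.
Character 2 (derived state '-') is shared by L and Y — a synapomorphy uniting that clade.
All ingroup taxa share the derived state '+' for Character 3; it defines the ingroup but does not resolve relationships within it.
Most parsimonious ingroup topology: (Q,(F,(Y,L))).
Q is sister to the clade containing all other ingroup taxa, so it is the earliest-diverging (most basal) ingroup lineage.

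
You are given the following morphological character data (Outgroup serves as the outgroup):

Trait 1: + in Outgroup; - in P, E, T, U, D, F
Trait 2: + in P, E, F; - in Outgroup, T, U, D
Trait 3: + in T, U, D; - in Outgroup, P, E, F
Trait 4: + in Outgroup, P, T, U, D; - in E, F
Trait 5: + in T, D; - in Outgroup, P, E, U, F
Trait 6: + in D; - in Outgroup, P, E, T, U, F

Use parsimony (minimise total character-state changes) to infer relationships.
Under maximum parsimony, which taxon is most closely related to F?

Character polarity is set by the outgroup: the derived state is whichever differs from the outgroup's state, so for Trait 1, Trait 4 the derived state is '-', and for the remaining characters it is '+'.
All ingroup taxa share the derived state '-' for Trait 1; it defines the ingroup but does not resolve relationships within it.
Only E, F, and P show the derived state '+' for Trait 2, supporting them as a clade.
Trait 3: derived state '+' in D, T, and U only — synapomorphy for {D, T, U}.
Trait 4: derived state '-' in E and F only — synapomorphy for {E, F}.
Trait 5: derived state '+' in D and T only — synapomorphy for {D, T}.
Trait 6: derived state '+' in D only — an autapomorphy, so it tells us nothing about relationships among taxa.
Most parsimonious ingroup topology: ((P,(E,F)),((T,D),U)).
F and E form a cherry on this tree, so they are sister taxa.

E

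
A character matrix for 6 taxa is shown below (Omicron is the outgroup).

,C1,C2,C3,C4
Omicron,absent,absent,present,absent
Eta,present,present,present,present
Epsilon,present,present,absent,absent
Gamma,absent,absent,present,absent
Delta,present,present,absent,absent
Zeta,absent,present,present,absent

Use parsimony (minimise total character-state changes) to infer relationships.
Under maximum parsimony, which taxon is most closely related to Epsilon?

Delta

Character polarity is set by the outgroup: the derived state is whichever differs from the outgroup's state, so for C3 the derived state is 'absent', and for the remaining characters it is 'present'.
C1: derived state 'present' in Delta, Epsilon, and Eta only — synapomorphy for {Delta, Epsilon, Eta}.
Only Delta, Epsilon, Eta, and Zeta show the derived state 'present' for C2, supporting them as a clade.
Only Delta and Epsilon show the derived state 'absent' for C3, supporting them as a clade.
C4 (derived state 'present') is unique to Eta (autapomorphy; uninformative for grouping).
Most parsimonious ingroup topology: (((Eta,(Epsilon,Delta)),Zeta),Gamma).
Epsilon and Delta form a cherry on this tree, so they are sister taxa.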